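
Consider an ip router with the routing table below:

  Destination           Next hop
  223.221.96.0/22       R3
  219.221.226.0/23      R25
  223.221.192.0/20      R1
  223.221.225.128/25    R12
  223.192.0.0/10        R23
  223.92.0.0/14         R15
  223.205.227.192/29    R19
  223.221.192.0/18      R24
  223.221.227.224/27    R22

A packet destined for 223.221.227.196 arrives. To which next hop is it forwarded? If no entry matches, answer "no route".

R24

Routes whose prefix contains 223.221.227.196:
  223.192.0.0/10 (223.192.0.0 - 223.255.255.255) -> R23
  223.221.192.0/18 (223.221.192.0 - 223.221.255.255) -> R24
More-specific entries that do NOT match:
  223.205.227.192/29 (223.205.227.192 - 223.205.227.199) does not contain 223.221.227.196
  223.221.227.224/27 (223.221.227.224 - 223.221.227.255) does not contain 223.221.227.196
  223.221.225.128/25 (223.221.225.128 - 223.221.225.255) does not contain 223.221.227.196
  219.221.226.0/23 (219.221.226.0 - 219.221.227.255) does not contain 223.221.227.196
  223.221.96.0/22 (223.221.96.0 - 223.221.99.255) does not contain 223.221.227.196
  223.221.192.0/20 (223.221.192.0 - 223.221.207.255) does not contain 223.221.227.196
Longest matching prefix is /18 -> next hop R24.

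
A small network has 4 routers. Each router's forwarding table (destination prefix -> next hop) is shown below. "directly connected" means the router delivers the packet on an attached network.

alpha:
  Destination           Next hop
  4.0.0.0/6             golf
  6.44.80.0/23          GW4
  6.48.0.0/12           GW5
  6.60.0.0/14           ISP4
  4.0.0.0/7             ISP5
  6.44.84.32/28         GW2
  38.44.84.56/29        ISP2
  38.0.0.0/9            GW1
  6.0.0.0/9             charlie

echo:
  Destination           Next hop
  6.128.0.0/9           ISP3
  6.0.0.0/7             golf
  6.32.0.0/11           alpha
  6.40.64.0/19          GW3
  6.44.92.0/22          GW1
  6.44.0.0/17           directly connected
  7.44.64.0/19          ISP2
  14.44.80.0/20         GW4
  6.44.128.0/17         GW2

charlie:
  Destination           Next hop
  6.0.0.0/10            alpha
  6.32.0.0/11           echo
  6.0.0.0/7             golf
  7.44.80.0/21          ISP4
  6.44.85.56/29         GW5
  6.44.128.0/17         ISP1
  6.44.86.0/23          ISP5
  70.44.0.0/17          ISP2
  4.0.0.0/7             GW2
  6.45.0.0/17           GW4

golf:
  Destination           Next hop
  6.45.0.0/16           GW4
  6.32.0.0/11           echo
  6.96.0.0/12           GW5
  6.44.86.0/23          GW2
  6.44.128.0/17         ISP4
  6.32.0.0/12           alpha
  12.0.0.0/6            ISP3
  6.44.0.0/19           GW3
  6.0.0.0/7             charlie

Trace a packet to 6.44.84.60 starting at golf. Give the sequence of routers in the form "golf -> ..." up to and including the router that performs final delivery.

At golf: longest match for 6.44.84.60 is 6.32.0.0/12 -> alpha
At alpha: longest match for 6.44.84.60 is 6.0.0.0/9 -> charlie
At charlie: longest match for 6.44.84.60 is 6.32.0.0/11 -> echo
At echo: longest match for 6.44.84.60 is 6.44.0.0/17 -> directly connected

golf -> alpha -> charlie -> echo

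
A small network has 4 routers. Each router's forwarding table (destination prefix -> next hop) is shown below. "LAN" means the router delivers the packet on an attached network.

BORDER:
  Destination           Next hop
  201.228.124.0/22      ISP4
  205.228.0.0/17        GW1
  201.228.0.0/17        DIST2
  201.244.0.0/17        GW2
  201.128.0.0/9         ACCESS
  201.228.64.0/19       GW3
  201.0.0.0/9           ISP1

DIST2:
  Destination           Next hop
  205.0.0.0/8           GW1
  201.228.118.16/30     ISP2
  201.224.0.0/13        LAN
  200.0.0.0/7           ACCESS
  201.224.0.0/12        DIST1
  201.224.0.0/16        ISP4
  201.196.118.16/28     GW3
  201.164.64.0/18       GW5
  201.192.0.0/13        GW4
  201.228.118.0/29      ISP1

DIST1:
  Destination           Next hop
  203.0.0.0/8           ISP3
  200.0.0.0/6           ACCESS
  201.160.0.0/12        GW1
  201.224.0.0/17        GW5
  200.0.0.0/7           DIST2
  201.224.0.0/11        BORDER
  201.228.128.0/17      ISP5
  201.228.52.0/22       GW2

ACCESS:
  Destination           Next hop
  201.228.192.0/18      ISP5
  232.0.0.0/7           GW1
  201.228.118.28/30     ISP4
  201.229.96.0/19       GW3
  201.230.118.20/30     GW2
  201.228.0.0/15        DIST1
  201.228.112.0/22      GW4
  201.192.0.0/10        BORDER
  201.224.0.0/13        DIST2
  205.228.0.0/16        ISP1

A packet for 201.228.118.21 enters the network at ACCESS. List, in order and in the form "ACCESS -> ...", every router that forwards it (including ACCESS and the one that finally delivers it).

ACCESS -> DIST1 -> BORDER -> DIST2

At ACCESS: longest match for 201.228.118.21 is 201.228.0.0/15 -> DIST1
At DIST1: longest match for 201.228.118.21 is 201.224.0.0/11 -> BORDER
At BORDER: longest match for 201.228.118.21 is 201.228.0.0/17 -> DIST2
At DIST2: longest match for 201.228.118.21 is 201.224.0.0/13 -> LAN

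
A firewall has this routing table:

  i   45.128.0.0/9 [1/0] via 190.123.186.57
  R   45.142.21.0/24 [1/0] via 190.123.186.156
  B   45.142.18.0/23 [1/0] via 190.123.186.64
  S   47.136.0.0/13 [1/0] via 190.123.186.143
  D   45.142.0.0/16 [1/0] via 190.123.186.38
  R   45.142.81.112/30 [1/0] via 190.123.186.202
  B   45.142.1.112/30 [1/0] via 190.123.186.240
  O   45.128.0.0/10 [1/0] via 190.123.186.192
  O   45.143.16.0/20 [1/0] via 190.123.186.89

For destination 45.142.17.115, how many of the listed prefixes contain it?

Prefixes containing 45.142.17.115:
  45.128.0.0/9 (45.128.0.0 - 45.255.255.255)
  45.128.0.0/10 (45.128.0.0 - 45.191.255.255)
  45.142.0.0/16 (45.142.0.0 - 45.142.255.255)
Total matching entries: 3.

3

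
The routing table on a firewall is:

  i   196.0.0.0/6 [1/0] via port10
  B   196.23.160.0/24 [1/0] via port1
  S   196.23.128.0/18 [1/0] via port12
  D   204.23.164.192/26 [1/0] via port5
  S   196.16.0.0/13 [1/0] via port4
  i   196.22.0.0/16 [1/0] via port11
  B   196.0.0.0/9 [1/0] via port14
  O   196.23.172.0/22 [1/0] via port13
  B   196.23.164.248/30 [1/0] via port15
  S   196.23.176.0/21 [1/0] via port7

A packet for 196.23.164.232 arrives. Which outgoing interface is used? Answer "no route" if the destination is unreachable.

Routes whose prefix contains 196.23.164.232:
  196.0.0.0/6 (196.0.0.0 - 199.255.255.255) -> port10
  196.0.0.0/9 (196.0.0.0 - 196.127.255.255) -> port14
  196.16.0.0/13 (196.16.0.0 - 196.23.255.255) -> port4
  196.23.128.0/18 (196.23.128.0 - 196.23.191.255) -> port12
More-specific entries that do NOT match:
  196.23.164.248/30 (196.23.164.248 - 196.23.164.251) does not contain 196.23.164.232
  204.23.164.192/26 (204.23.164.192 - 204.23.164.255) does not contain 196.23.164.232
  196.23.160.0/24 (196.23.160.0 - 196.23.160.255) does not contain 196.23.164.232
  196.23.172.0/22 (196.23.172.0 - 196.23.175.255) does not contain 196.23.164.232
  196.23.176.0/21 (196.23.176.0 - 196.23.183.255) does not contain 196.23.164.232
Longest matching prefix is /18 -> interface port12.

port12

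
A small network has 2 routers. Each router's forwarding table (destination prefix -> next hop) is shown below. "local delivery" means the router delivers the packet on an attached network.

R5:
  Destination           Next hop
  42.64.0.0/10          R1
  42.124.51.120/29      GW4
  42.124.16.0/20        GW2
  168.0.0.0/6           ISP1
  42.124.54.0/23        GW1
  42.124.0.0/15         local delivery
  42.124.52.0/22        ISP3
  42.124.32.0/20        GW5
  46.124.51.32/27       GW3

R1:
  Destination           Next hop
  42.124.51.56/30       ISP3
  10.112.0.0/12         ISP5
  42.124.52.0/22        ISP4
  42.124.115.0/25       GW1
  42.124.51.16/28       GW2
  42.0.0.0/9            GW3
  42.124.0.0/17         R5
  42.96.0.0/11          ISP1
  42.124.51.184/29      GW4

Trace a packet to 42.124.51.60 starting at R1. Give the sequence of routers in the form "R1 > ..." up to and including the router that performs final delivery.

R1 > R5

At R1: longest match for 42.124.51.60 is 42.124.0.0/17 -> R5
At R5: longest match for 42.124.51.60 is 42.124.0.0/15 -> local delivery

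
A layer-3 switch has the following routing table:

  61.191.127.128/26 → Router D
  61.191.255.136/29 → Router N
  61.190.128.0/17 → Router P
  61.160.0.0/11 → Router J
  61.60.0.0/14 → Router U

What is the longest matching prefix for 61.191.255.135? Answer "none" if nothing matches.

Entries matching 61.191.255.135:
  61.160.0.0/11 (61.160.0.0 - 61.191.255.255)
Most specific is 61.160.0.0/11.

61.160.0.0/11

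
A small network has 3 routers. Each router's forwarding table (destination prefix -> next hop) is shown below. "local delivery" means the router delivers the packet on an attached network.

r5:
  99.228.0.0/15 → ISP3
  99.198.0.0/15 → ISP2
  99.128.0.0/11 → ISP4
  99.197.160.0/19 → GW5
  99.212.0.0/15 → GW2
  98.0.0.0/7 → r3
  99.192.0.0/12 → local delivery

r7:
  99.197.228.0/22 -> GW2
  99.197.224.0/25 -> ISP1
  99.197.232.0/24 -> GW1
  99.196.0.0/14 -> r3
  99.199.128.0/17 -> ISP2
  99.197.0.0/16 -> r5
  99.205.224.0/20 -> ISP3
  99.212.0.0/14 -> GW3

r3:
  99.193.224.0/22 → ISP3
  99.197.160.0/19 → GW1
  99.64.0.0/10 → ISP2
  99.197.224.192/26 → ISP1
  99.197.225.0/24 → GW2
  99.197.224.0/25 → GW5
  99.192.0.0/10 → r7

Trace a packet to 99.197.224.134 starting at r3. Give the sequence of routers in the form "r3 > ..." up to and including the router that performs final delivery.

r3 > r7 > r5

At r3: longest match for 99.197.224.134 is 99.192.0.0/10 -> r7
At r7: longest match for 99.197.224.134 is 99.197.0.0/16 -> r5
At r5: longest match for 99.197.224.134 is 99.192.0.0/12 -> local delivery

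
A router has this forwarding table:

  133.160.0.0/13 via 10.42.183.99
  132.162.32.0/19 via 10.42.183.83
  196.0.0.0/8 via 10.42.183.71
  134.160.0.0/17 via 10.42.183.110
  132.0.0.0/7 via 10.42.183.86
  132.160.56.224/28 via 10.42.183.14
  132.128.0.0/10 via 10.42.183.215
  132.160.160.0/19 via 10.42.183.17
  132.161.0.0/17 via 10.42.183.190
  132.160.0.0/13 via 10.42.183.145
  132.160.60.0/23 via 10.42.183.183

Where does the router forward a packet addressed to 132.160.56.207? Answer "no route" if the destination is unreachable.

10.42.183.145

Routes whose prefix contains 132.160.56.207:
  132.0.0.0/7 (132.0.0.0 - 133.255.255.255) -> 10.42.183.86
  132.128.0.0/10 (132.128.0.0 - 132.191.255.255) -> 10.42.183.215
  132.160.0.0/13 (132.160.0.0 - 132.167.255.255) -> 10.42.183.145
More-specific entries that do NOT match:
  132.160.56.224/28 (132.160.56.224 - 132.160.56.239) does not contain 132.160.56.207
  132.160.60.0/23 (132.160.60.0 - 132.160.61.255) does not contain 132.160.56.207
  132.162.32.0/19 (132.162.32.0 - 132.162.63.255) does not contain 132.160.56.207
  132.160.160.0/19 (132.160.160.0 - 132.160.191.255) does not contain 132.160.56.207
  134.160.0.0/17 (134.160.0.0 - 134.160.127.255) does not contain 132.160.56.207
  132.161.0.0/17 (132.161.0.0 - 132.161.127.255) does not contain 132.160.56.207
Longest matching prefix is /13 -> next hop 10.42.183.145.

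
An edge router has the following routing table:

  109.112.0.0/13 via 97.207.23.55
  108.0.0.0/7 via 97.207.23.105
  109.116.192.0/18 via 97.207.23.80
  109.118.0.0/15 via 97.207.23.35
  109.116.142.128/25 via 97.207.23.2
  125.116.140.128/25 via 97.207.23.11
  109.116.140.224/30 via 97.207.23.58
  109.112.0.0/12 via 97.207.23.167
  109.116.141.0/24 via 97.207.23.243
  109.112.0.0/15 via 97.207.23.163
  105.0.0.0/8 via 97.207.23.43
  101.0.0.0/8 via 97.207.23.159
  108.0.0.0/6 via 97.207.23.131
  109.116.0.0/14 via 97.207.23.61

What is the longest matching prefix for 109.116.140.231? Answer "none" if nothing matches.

Entries matching 109.116.140.231:
  108.0.0.0/6 (108.0.0.0 - 111.255.255.255)
  108.0.0.0/7 (108.0.0.0 - 109.255.255.255)
  109.112.0.0/12 (109.112.0.0 - 109.127.255.255)
  109.112.0.0/13 (109.112.0.0 - 109.119.255.255)
  109.116.0.0/14 (109.116.0.0 - 109.119.255.255)
Most specific is 109.116.0.0/14.

109.116.0.0/14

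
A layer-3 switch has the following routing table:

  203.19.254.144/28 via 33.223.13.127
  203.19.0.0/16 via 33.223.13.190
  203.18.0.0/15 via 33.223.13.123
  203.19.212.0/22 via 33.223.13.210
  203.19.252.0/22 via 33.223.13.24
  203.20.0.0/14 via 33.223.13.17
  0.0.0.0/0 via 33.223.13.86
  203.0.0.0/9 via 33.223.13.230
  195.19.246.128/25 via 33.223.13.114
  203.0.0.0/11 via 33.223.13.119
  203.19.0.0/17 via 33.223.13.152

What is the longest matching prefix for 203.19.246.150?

Entries matching 203.19.246.150:
  0.0.0.0/0 (default, matches everything)
  203.0.0.0/9 (203.0.0.0 - 203.127.255.255)
  203.0.0.0/11 (203.0.0.0 - 203.31.255.255)
  203.18.0.0/15 (203.18.0.0 - 203.19.255.255)
  203.19.0.0/16 (203.19.0.0 - 203.19.255.255)
Most specific is 203.19.0.0/16.

203.19.0.0/16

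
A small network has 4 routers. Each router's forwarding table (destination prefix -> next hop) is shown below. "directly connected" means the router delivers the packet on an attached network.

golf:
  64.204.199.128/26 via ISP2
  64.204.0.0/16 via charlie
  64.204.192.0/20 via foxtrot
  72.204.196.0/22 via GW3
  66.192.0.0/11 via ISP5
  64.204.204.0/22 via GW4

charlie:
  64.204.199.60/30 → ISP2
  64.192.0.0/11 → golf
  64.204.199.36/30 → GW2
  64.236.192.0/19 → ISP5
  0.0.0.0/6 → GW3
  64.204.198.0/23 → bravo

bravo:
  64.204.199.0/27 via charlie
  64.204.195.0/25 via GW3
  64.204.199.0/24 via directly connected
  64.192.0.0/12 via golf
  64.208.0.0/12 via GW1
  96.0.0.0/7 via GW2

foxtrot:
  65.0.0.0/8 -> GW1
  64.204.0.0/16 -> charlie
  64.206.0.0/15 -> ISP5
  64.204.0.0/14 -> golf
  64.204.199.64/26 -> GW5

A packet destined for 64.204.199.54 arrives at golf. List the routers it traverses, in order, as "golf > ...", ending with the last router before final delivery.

golf > foxtrot > charlie > bravo

At golf: longest match for 64.204.199.54 is 64.204.192.0/20 -> foxtrot
At foxtrot: longest match for 64.204.199.54 is 64.204.0.0/16 -> charlie
At charlie: longest match for 64.204.199.54 is 64.204.198.0/23 -> bravo
At bravo: longest match for 64.204.199.54 is 64.204.199.0/24 -> directly connected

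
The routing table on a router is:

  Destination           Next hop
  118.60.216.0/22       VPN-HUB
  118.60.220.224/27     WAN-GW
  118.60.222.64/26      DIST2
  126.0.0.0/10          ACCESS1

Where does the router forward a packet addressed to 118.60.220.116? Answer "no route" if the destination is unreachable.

No entry's prefix contains 118.60.220.116; there is no default route.

no route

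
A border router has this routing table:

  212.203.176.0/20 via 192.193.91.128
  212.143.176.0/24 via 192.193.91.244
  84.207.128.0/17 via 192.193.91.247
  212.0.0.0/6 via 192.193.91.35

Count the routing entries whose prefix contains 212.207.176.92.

1

Prefixes containing 212.207.176.92:
  212.0.0.0/6 (212.0.0.0 - 215.255.255.255)
Total matching entries: 1.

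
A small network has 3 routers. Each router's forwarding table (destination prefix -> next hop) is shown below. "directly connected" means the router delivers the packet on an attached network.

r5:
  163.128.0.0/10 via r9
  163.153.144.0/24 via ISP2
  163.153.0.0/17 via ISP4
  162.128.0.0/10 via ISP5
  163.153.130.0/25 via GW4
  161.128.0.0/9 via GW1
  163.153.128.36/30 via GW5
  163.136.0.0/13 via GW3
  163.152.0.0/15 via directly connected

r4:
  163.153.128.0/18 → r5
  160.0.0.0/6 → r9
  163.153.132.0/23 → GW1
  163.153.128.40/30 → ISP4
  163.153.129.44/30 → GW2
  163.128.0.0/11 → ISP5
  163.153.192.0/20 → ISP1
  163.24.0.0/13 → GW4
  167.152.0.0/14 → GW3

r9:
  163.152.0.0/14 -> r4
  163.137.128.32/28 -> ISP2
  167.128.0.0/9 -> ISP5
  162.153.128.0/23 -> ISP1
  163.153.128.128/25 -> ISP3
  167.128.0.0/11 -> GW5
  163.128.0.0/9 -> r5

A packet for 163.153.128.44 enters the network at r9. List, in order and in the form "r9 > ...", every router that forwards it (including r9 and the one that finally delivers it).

At r9: longest match for 163.153.128.44 is 163.152.0.0/14 -> r4
At r4: longest match for 163.153.128.44 is 163.153.128.0/18 -> r5
At r5: longest match for 163.153.128.44 is 163.152.0.0/15 -> directly connected

r9 > r4 > r5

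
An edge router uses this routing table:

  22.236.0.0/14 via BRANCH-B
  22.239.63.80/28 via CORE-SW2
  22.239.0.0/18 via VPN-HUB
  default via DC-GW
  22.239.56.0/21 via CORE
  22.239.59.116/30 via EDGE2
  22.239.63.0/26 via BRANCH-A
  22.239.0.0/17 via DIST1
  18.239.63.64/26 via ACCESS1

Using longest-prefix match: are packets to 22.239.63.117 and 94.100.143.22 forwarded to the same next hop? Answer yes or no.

22.239.63.117: longest match 22.239.56.0/21 -> CORE
94.100.143.22: longest match 0.0.0.0/0 -> DC-GW

no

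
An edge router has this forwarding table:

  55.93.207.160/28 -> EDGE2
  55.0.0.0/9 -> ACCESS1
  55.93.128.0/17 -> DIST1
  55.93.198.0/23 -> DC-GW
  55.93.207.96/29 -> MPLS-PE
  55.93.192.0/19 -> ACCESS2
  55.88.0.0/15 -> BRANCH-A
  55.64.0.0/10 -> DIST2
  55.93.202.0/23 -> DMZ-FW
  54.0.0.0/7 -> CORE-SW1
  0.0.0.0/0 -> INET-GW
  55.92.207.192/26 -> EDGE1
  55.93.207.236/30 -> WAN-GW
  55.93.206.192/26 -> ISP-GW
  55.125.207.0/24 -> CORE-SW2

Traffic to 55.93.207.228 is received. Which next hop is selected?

Routes whose prefix contains 55.93.207.228:
  0.0.0.0/0 (default, matches everything) -> INET-GW
  54.0.0.0/7 (54.0.0.0 - 55.255.255.255) -> CORE-SW1
  55.0.0.0/9 (55.0.0.0 - 55.127.255.255) -> ACCESS1
  55.64.0.0/10 (55.64.0.0 - 55.127.255.255) -> DIST2
  55.93.128.0/17 (55.93.128.0 - 55.93.255.255) -> DIST1
  55.93.192.0/19 (55.93.192.0 - 55.93.223.255) -> ACCESS2
More-specific entries that do NOT match:
  55.93.207.236/30 (55.93.207.236 - 55.93.207.239) does not contain 55.93.207.228
  55.93.207.96/29 (55.93.207.96 - 55.93.207.103) does not contain 55.93.207.228
  55.93.207.160/28 (55.93.207.160 - 55.93.207.175) does not contain 55.93.207.228
  55.92.207.192/26 (55.92.207.192 - 55.92.207.255) does not contain 55.93.207.228
  55.93.206.192/26 (55.93.206.192 - 55.93.206.255) does not contain 55.93.207.228
  55.125.207.0/24 (55.125.207.0 - 55.125.207.255) does not contain 55.93.207.228
  55.93.198.0/23 (55.93.198.0 - 55.93.199.255) does not contain 55.93.207.228
  55.93.202.0/23 (55.93.202.0 - 55.93.203.255) does not contain 55.93.207.228
Longest matching prefix is /19 -> next hop ACCESS2.

ACCESS2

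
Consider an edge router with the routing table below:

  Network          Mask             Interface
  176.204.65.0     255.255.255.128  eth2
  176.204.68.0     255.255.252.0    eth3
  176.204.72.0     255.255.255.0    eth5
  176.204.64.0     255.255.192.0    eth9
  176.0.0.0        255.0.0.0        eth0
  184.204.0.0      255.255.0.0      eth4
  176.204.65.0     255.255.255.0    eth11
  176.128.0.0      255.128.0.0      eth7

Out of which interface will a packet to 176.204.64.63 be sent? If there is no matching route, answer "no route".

eth9

Routes whose prefix contains 176.204.64.63:
  176.0.0.0/8 (176.0.0.0 - 176.255.255.255) -> eth0
  176.128.0.0/9 (176.128.0.0 - 176.255.255.255) -> eth7
  176.204.64.0/18 (176.204.64.0 - 176.204.127.255) -> eth9
More-specific entries that do NOT match:
  176.204.65.0/25 (176.204.65.0 - 176.204.65.127) does not contain 176.204.64.63
  176.204.72.0/24 (176.204.72.0 - 176.204.72.255) does not contain 176.204.64.63
  176.204.65.0/24 (176.204.65.0 - 176.204.65.255) does not contain 176.204.64.63
  176.204.68.0/22 (176.204.68.0 - 176.204.71.255) does not contain 176.204.64.63
Longest matching prefix is /18 -> interface eth9.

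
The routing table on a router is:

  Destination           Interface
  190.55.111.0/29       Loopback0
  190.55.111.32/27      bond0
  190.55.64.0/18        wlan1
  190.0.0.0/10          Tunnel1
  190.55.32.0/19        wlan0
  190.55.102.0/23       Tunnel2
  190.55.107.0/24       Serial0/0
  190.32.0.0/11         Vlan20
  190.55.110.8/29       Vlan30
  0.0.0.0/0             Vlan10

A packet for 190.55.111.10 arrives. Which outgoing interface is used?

wlan1

Routes whose prefix contains 190.55.111.10:
  0.0.0.0/0 (default, matches everything) -> Vlan10
  190.0.0.0/10 (190.0.0.0 - 190.63.255.255) -> Tunnel1
  190.32.0.0/11 (190.32.0.0 - 190.63.255.255) -> Vlan20
  190.55.64.0/18 (190.55.64.0 - 190.55.127.255) -> wlan1
More-specific entries that do NOT match:
  190.55.111.0/29 (190.55.111.0 - 190.55.111.7) does not contain 190.55.111.10
  190.55.110.8/29 (190.55.110.8 - 190.55.110.15) does not contain 190.55.111.10
  190.55.111.32/27 (190.55.111.32 - 190.55.111.63) does not contain 190.55.111.10
  190.55.107.0/24 (190.55.107.0 - 190.55.107.255) does not contain 190.55.111.10
  190.55.102.0/23 (190.55.102.0 - 190.55.103.255) does not contain 190.55.111.10
  190.55.32.0/19 (190.55.32.0 - 190.55.63.255) does not contain 190.55.111.10
Longest matching prefix is /18 -> interface wlan1.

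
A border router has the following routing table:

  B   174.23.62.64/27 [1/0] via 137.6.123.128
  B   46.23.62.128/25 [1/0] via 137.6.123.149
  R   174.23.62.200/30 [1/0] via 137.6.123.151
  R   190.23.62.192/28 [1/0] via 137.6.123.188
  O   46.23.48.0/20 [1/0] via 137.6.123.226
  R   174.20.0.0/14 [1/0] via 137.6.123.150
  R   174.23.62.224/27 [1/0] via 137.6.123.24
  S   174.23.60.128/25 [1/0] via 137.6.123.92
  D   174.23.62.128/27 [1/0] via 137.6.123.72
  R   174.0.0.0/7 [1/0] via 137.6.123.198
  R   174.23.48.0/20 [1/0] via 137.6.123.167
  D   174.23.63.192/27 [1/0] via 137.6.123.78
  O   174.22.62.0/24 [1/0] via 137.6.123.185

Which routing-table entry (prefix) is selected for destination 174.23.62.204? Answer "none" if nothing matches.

Entries matching 174.23.62.204:
  174.0.0.0/7 (174.0.0.0 - 175.255.255.255)
  174.20.0.0/14 (174.20.0.0 - 174.23.255.255)
  174.23.48.0/20 (174.23.48.0 - 174.23.63.255)
Most specific is 174.23.48.0/20.

174.23.48.0/20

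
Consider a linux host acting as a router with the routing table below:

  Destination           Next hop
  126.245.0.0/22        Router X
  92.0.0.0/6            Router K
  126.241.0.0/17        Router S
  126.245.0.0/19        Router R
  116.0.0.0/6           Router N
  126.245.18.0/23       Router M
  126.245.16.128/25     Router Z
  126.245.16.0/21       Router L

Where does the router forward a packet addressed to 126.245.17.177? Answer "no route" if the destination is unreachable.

Router L

Routes whose prefix contains 126.245.17.177:
  126.245.0.0/19 (126.245.0.0 - 126.245.31.255) -> Router R
  126.245.16.0/21 (126.245.16.0 - 126.245.23.255) -> Router L
More-specific entries that do NOT match:
  126.245.16.128/25 (126.245.16.128 - 126.245.16.255) does not contain 126.245.17.177
  126.245.18.0/23 (126.245.18.0 - 126.245.19.255) does not contain 126.245.17.177
  126.245.0.0/22 (126.245.0.0 - 126.245.3.255) does not contain 126.245.17.177
Longest matching prefix is /21 -> next hop Router L.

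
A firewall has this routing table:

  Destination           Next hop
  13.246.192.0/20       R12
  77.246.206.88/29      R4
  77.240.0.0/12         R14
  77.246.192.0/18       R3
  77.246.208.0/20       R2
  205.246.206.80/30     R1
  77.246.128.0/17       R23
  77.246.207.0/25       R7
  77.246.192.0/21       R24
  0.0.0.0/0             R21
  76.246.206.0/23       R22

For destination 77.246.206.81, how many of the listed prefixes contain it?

Prefixes containing 77.246.206.81:
  0.0.0.0/0 (default, matches everything)
  77.240.0.0/12 (77.240.0.0 - 77.255.255.255)
  77.246.128.0/17 (77.246.128.0 - 77.246.255.255)
  77.246.192.0/18 (77.246.192.0 - 77.246.255.255)
Total matching entries: 4.

4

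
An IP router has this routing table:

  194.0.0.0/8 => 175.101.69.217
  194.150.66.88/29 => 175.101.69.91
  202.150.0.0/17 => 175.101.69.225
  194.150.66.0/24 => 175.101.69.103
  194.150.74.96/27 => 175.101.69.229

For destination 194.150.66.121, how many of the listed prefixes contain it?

Prefixes containing 194.150.66.121:
  194.0.0.0/8 (194.0.0.0 - 194.255.255.255)
  194.150.66.0/24 (194.150.66.0 - 194.150.66.255)
Total matching entries: 2.

2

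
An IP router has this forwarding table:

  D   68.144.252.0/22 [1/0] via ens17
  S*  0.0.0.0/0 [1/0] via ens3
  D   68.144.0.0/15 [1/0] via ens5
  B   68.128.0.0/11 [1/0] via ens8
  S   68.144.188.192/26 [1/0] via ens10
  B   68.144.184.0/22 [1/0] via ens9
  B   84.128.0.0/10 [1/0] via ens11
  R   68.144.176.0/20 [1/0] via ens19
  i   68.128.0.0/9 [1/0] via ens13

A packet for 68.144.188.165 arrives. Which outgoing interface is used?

Routes whose prefix contains 68.144.188.165:
  0.0.0.0/0 (default, matches everything) -> ens3
  68.128.0.0/9 (68.128.0.0 - 68.255.255.255) -> ens13
  68.128.0.0/11 (68.128.0.0 - 68.159.255.255) -> ens8
  68.144.0.0/15 (68.144.0.0 - 68.145.255.255) -> ens5
  68.144.176.0/20 (68.144.176.0 - 68.144.191.255) -> ens19
More-specific entries that do NOT match:
  68.144.188.192/26 (68.144.188.192 - 68.144.188.255) does not contain 68.144.188.165
  68.144.252.0/22 (68.144.252.0 - 68.144.255.255) does not contain 68.144.188.165
  68.144.184.0/22 (68.144.184.0 - 68.144.187.255) does not contain 68.144.188.165
Longest matching prefix is /20 -> interface ens19.

ens19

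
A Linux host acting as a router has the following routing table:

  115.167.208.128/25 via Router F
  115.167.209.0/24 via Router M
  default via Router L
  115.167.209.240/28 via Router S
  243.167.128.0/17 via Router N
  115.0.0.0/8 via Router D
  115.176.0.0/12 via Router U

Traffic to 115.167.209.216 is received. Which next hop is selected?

Routes whose prefix contains 115.167.209.216:
  0.0.0.0/0 (default, matches everything) -> Router L
  115.0.0.0/8 (115.0.0.0 - 115.255.255.255) -> Router D
  115.167.209.0/24 (115.167.209.0 - 115.167.209.255) -> Router M
More-specific entries that do NOT match:
  115.167.209.240/28 (115.167.209.240 - 115.167.209.255) does not contain 115.167.209.216
  115.167.208.128/25 (115.167.208.128 - 115.167.208.255) does not contain 115.167.209.216
Longest matching prefix is /24 -> next hop Router M.

Router M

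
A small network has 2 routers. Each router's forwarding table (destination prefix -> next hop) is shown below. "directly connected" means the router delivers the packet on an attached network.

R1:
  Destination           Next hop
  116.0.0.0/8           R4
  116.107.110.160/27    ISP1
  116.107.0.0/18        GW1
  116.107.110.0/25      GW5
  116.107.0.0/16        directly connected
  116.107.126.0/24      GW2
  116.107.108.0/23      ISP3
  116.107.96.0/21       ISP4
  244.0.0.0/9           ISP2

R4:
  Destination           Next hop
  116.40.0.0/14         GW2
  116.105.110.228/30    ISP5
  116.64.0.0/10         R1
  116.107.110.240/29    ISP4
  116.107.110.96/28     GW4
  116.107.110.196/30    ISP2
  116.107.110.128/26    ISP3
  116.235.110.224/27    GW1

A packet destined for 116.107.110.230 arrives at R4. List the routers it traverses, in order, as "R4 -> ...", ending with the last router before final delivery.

At R4: longest match for 116.107.110.230 is 116.64.0.0/10 -> R1
At R1: longest match for 116.107.110.230 is 116.107.0.0/16 -> directly connected

R4 -> R1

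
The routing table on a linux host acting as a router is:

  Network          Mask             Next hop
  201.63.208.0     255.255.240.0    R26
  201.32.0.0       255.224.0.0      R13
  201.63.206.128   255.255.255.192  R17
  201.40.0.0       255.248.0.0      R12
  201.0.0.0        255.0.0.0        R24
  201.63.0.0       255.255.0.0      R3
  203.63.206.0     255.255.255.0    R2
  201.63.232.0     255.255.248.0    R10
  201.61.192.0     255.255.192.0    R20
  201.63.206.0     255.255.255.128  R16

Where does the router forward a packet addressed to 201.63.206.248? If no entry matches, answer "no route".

Routes whose prefix contains 201.63.206.248:
  201.0.0.0/8 (201.0.0.0 - 201.255.255.255) -> R24
  201.32.0.0/11 (201.32.0.0 - 201.63.255.255) -> R13
  201.63.0.0/16 (201.63.0.0 - 201.63.255.255) -> R3
More-specific entries that do NOT match:
  201.63.206.128/26 (201.63.206.128 - 201.63.206.191) does not contain 201.63.206.248
  201.63.206.0/25 (201.63.206.0 - 201.63.206.127) does not contain 201.63.206.248
  203.63.206.0/24 (203.63.206.0 - 203.63.206.255) does not contain 201.63.206.248
  201.63.232.0/21 (201.63.232.0 - 201.63.239.255) does not contain 201.63.206.248
  201.63.208.0/20 (201.63.208.0 - 201.63.223.255) does not contain 201.63.206.248
  201.61.192.0/18 (201.61.192.0 - 201.61.255.255) does not contain 201.63.206.248
Longest matching prefix is /16 -> next hop R3.

R3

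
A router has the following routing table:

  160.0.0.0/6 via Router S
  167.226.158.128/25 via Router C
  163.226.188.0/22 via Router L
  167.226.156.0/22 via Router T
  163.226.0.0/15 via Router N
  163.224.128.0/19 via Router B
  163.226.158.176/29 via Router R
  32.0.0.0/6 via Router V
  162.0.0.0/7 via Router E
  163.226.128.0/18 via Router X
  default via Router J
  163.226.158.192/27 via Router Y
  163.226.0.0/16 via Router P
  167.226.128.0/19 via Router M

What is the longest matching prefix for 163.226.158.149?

Entries matching 163.226.158.149:
  0.0.0.0/0 (default, matches everything)
  160.0.0.0/6 (160.0.0.0 - 163.255.255.255)
  162.0.0.0/7 (162.0.0.0 - 163.255.255.255)
  163.226.0.0/15 (163.226.0.0 - 163.227.255.255)
  163.226.0.0/16 (163.226.0.0 - 163.226.255.255)
  163.226.128.0/18 (163.226.128.0 - 163.226.191.255)
Most specific is 163.226.128.0/18.

163.226.128.0/18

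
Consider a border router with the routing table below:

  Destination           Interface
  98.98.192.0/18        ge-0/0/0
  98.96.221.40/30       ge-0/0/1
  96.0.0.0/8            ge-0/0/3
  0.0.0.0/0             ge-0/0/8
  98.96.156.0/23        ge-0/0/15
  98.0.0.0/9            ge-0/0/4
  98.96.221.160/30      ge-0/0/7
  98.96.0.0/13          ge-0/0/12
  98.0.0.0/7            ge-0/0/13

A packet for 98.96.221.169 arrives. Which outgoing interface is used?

ge-0/0/12

Routes whose prefix contains 98.96.221.169:
  0.0.0.0/0 (default, matches everything) -> ge-0/0/8
  98.0.0.0/7 (98.0.0.0 - 99.255.255.255) -> ge-0/0/13
  98.0.0.0/9 (98.0.0.0 - 98.127.255.255) -> ge-0/0/4
  98.96.0.0/13 (98.96.0.0 - 98.103.255.255) -> ge-0/0/12
More-specific entries that do NOT match:
  98.96.221.40/30 (98.96.221.40 - 98.96.221.43) does not contain 98.96.221.169
  98.96.221.160/30 (98.96.221.160 - 98.96.221.163) does not contain 98.96.221.169
  98.96.156.0/23 (98.96.156.0 - 98.96.157.255) does not contain 98.96.221.169
  98.98.192.0/18 (98.98.192.0 - 98.98.255.255) does not contain 98.96.221.169
Longest matching prefix is /13 -> interface ge-0/0/12.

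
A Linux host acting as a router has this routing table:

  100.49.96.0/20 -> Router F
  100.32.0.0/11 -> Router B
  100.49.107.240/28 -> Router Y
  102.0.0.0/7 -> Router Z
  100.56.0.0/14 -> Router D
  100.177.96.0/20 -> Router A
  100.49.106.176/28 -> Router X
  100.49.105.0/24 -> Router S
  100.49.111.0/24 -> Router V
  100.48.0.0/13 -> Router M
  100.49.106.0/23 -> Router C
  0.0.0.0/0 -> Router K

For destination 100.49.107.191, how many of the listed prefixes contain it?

5

Prefixes containing 100.49.107.191:
  0.0.0.0/0 (default, matches everything)
  100.32.0.0/11 (100.32.0.0 - 100.63.255.255)
  100.48.0.0/13 (100.48.0.0 - 100.55.255.255)
  100.49.96.0/20 (100.49.96.0 - 100.49.111.255)
  100.49.106.0/23 (100.49.106.0 - 100.49.107.255)
Total matching entries: 5.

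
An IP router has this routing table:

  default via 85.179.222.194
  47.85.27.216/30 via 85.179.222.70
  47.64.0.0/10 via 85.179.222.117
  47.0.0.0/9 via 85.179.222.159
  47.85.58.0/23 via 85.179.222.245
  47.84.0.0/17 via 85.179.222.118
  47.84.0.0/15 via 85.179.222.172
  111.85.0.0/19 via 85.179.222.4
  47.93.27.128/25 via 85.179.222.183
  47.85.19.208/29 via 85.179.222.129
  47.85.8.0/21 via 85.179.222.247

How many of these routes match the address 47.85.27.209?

4

Prefixes containing 47.85.27.209:
  0.0.0.0/0 (default, matches everything)
  47.0.0.0/9 (47.0.0.0 - 47.127.255.255)
  47.64.0.0/10 (47.64.0.0 - 47.127.255.255)
  47.84.0.0/15 (47.84.0.0 - 47.85.255.255)
Total matching entries: 4.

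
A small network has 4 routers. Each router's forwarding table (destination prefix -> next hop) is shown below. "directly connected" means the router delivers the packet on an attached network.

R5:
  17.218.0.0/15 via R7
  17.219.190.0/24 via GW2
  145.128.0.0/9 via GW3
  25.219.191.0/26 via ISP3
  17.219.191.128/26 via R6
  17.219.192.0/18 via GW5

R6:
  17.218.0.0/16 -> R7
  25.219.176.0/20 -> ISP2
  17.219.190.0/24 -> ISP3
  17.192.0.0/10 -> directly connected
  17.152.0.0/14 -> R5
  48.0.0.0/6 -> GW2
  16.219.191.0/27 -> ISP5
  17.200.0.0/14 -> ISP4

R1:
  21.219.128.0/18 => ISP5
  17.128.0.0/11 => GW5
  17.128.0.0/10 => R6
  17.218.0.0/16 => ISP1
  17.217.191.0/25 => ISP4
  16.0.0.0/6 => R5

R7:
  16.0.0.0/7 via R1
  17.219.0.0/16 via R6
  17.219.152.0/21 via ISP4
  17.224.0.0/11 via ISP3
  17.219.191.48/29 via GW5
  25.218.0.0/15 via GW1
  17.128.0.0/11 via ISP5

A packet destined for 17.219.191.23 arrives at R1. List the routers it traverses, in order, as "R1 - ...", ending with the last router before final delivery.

R1 - R5 - R7 - R6

At R1: longest match for 17.219.191.23 is 16.0.0.0/6 -> R5
At R5: longest match for 17.219.191.23 is 17.218.0.0/15 -> R7
At R7: longest match for 17.219.191.23 is 17.219.0.0/16 -> R6
At R6: longest match for 17.219.191.23 is 17.192.0.0/10 -> directly connected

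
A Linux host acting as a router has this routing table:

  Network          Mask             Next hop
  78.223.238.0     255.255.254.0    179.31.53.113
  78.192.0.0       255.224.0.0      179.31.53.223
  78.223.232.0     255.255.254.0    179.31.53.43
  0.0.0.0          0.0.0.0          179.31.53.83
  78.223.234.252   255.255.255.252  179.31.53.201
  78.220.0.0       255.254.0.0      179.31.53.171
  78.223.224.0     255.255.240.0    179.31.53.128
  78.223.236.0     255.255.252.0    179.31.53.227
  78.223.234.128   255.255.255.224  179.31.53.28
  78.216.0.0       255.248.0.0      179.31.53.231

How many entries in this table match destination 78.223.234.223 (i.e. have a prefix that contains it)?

Prefixes containing 78.223.234.223:
  0.0.0.0/0 (default, matches everything)
  78.192.0.0/11 (78.192.0.0 - 78.223.255.255)
  78.216.0.0/13 (78.216.0.0 - 78.223.255.255)
  78.223.224.0/20 (78.223.224.0 - 78.223.239.255)
Total matching entries: 4.

4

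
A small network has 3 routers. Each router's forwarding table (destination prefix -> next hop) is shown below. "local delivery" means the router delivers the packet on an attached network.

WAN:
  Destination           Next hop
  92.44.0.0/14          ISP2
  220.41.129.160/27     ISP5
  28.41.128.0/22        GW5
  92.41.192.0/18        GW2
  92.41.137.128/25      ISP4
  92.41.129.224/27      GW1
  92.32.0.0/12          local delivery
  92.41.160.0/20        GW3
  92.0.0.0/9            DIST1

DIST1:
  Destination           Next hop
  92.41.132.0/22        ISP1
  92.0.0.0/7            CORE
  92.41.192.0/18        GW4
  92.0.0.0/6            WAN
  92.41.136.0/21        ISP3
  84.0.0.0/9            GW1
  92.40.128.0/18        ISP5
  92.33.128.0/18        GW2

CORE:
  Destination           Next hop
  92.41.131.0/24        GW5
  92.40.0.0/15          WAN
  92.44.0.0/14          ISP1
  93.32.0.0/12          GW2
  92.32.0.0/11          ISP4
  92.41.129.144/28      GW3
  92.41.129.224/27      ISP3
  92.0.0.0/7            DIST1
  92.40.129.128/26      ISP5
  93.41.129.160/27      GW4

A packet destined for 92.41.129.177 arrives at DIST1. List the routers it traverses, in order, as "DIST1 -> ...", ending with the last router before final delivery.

DIST1 -> CORE -> WAN

At DIST1: longest match for 92.41.129.177 is 92.0.0.0/7 -> CORE
At CORE: longest match for 92.41.129.177 is 92.40.0.0/15 -> WAN
At WAN: longest match for 92.41.129.177 is 92.32.0.0/12 -> local delivery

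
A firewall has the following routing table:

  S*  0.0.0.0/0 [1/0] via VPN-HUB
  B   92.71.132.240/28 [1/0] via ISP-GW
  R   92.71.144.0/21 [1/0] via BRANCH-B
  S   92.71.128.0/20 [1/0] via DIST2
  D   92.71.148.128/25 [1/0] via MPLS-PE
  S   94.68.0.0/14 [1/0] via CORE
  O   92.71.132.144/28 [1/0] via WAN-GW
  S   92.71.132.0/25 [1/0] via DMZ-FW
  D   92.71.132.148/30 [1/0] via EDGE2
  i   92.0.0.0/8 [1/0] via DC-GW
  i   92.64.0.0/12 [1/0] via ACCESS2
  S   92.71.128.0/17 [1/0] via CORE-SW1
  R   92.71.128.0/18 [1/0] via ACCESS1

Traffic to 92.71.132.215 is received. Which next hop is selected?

DIST2

Routes whose prefix contains 92.71.132.215:
  0.0.0.0/0 (default, matches everything) -> VPN-HUB
  92.0.0.0/8 (92.0.0.0 - 92.255.255.255) -> DC-GW
  92.64.0.0/12 (92.64.0.0 - 92.79.255.255) -> ACCESS2
  92.71.128.0/17 (92.71.128.0 - 92.71.255.255) -> CORE-SW1
  92.71.128.0/18 (92.71.128.0 - 92.71.191.255) -> ACCESS1
  92.71.128.0/20 (92.71.128.0 - 92.71.143.255) -> DIST2
More-specific entries that do NOT match:
  92.71.132.148/30 (92.71.132.148 - 92.71.132.151) does not contain 92.71.132.215
  92.71.132.240/28 (92.71.132.240 - 92.71.132.255) does not contain 92.71.132.215
  92.71.132.144/28 (92.71.132.144 - 92.71.132.159) does not contain 92.71.132.215
  92.71.148.128/25 (92.71.148.128 - 92.71.148.255) does not contain 92.71.132.215
  92.71.132.0/25 (92.71.132.0 - 92.71.132.127) does not contain 92.71.132.215
  92.71.144.0/21 (92.71.144.0 - 92.71.151.255) does not contain 92.71.132.215
Longest matching prefix is /20 -> next hop DIST2.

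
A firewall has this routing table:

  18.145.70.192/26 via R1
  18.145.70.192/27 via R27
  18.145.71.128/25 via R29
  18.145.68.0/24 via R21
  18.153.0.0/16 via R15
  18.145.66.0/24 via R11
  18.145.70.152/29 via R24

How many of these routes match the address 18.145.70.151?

0

No listed prefix contains 18.145.70.151.
Total matching entries: 0.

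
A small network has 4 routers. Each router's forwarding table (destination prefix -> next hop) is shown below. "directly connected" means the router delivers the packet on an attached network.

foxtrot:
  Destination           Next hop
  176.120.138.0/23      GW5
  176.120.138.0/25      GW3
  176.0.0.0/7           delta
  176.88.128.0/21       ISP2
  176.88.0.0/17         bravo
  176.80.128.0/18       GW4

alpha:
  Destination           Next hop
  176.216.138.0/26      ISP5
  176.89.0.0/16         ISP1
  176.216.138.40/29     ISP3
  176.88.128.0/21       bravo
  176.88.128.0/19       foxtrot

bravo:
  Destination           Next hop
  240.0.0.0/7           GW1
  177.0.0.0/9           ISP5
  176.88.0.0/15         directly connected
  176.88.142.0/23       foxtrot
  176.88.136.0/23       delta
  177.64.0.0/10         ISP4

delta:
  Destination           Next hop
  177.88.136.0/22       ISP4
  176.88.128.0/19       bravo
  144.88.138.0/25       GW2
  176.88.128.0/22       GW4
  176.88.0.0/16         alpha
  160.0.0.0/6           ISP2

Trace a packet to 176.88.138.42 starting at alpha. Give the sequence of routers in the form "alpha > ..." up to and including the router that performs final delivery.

alpha > foxtrot > delta > bravo

At alpha: longest match for 176.88.138.42 is 176.88.128.0/19 -> foxtrot
At foxtrot: longest match for 176.88.138.42 is 176.0.0.0/7 -> delta
At delta: longest match for 176.88.138.42 is 176.88.128.0/19 -> bravo
At bravo: longest match for 176.88.138.42 is 176.88.0.0/15 -> directly connected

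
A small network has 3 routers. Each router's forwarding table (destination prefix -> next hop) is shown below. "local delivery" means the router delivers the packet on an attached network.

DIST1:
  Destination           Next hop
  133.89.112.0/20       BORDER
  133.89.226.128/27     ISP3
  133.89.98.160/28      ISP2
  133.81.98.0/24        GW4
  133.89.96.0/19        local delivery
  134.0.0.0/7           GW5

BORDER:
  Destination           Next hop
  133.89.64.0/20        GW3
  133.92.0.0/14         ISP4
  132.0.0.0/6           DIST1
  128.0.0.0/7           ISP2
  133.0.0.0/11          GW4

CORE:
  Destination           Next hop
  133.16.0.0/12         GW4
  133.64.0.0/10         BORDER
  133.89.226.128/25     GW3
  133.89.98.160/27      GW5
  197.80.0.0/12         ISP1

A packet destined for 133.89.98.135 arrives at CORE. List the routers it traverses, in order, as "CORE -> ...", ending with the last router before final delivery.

CORE -> BORDER -> DIST1

At CORE: longest match for 133.89.98.135 is 133.64.0.0/10 -> BORDER
At BORDER: longest match for 133.89.98.135 is 132.0.0.0/6 -> DIST1
At DIST1: longest match for 133.89.98.135 is 133.89.96.0/19 -> local delivery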